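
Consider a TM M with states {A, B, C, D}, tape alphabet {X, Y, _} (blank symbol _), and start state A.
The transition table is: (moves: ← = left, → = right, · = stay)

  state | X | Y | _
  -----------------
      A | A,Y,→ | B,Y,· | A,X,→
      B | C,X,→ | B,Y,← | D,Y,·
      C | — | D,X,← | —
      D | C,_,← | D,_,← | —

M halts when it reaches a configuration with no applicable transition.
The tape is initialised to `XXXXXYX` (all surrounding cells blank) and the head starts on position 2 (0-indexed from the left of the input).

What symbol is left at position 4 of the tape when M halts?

Y

A | XX[X]XXYX   read X → write Y, move →, go to A
A | XXY[X]XYX   read X → write Y, move →, go to A
A | XXYY[X]YX   read X → write Y, move →, go to A
A | XXYYY[Y]X   read Y → write Y, move ·, go to B
B | XXYYY[Y]X   read Y → write Y, move ←, go to B
B | XXYY[Y]YX   read Y → write Y, move ←, go to B
B | XXY[Y]YYX   read Y → write Y, move ←, go to B
B | XX[Y]YYYX   read Y → write Y, move ←, go to B
B | X[X]YYYYX   read X → write X, move →, go to C
C | XX[Y]YYYX   read Y → write X, move ←, go to D
D | X[X]XYYYX   read X → write _, move ←, go to C
C | [X]_XYYYX
Cell 4 holds Y when M halts.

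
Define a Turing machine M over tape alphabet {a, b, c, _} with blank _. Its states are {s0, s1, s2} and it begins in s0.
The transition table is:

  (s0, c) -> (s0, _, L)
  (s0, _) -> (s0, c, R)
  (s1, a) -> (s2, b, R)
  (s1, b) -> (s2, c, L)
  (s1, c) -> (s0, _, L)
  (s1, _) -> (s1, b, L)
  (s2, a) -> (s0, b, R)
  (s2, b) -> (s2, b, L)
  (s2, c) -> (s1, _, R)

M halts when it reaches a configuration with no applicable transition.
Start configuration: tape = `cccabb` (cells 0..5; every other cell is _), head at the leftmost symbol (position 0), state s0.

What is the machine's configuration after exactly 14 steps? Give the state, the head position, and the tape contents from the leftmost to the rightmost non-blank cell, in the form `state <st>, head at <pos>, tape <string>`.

s0 | __[c]ccabb   read c → write _, move L, go to s0
s0 | _[_]_ccabb   read _ → write c, move R, go to s0
s0 | _c[_]ccabb   read _ → write c, move R, go to s0
s0 | _cc[c]cabb   read c → write _, move L, go to s0
s0 | _c[c]_cabb   read c → write _, move L, go to s0
s0 | _[c]__cabb   read c → write _, move L, go to s0
s0 | [_]___cabb   read _ → write c, move R, go to s0
s0 | c[_]__cabb   read _ → write c, move R, go to s0
s0 | cc[_]_cabb   read _ → write c, move R, go to s0
s0 | ccc[_]cabb   read _ → write c, move R, go to s0
s0 | cccc[c]abb   read c → write _, move L, go to s0
s0 | ccc[c]_abb   read c → write _, move L, go to s0
s0 | cc[c]__abb   read c → write _, move L, go to s0
s0 | c[c]___abb   read c → write _, move L, go to s0
s0 | [c]____abb
After 14 steps: state s0, head at -2, tape c____abb.

state s0, head at -2, tape c____abb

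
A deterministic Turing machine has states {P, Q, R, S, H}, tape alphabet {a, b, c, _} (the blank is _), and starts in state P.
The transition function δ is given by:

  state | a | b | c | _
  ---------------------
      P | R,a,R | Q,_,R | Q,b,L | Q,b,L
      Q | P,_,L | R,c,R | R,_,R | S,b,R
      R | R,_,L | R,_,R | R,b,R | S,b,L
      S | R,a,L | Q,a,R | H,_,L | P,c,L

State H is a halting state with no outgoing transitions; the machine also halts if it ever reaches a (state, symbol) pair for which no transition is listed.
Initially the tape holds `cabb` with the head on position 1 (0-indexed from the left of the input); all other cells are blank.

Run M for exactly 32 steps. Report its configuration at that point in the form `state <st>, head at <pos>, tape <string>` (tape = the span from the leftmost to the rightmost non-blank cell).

state=P head=1 tape=_c[a]bb____   (P,a)→(R,a,R)
state=R head=2 tape=_ca[b]b____   (R,b)→(R,_,R)
state=R head=3 tape=_ca_[b]____   (R,b)→(R,_,R)
state=R head=4 tape=_ca__[_]___   (R,_)→(S,b,L)
state=S head=3 tape=_ca_[_]b___   (S,_)→(P,c,L)
state=P head=2 tape=_ca[_]cb___   (P,_)→(Q,b,L)
state=Q head=1 tape=_c[a]bcb___   (Q,a)→(P,_,L)
state=P head=0 tape=_[c]_bcb___   (P,c)→(Q,b,L)
state=Q head=-1 tape=[_]b_bcb___   (Q,_)→(S,b,R)
state=S head=0 tape=b[b]_bcb___   (S,b)→(Q,a,R)
state=Q head=1 tape=ba[_]bcb___   (Q,_)→(S,b,R)
state=S head=2 tape=bab[b]cb___   (S,b)→(Q,a,R)
state=Q head=3 tape=baba[c]b___   (Q,c)→(R,_,R)
state=R head=4 tape=baba_[b]___   (R,b)→(R,_,R)
state=R head=5 tape=baba__[_]__   (R,_)→(S,b,L)
state=S head=4 tape=baba_[_]b__   (S,_)→(P,c,L)
state=P head=3 tape=baba[_]cb__   (P,_)→(Q,b,L)
state=Q head=2 tape=bab[a]bcb__   (Q,a)→(P,_,L)
state=P head=1 tape=ba[b]_bcb__   (P,b)→(Q,_,R)
state=Q head=2 tape=ba_[_]bcb__   (Q,_)→(S,b,R)
state=S head=3 tape=ba_b[b]cb__   (S,b)→(Q,a,R)
state=Q head=4 tape=ba_ba[c]b__   (Q,c)→(R,_,R)
state=R head=5 tape=ba_ba_[b]__   (R,b)→(R,_,R)
state=R head=6 tape=ba_ba__[_]_   (R,_)→(S,b,L)
state=S head=5 tape=ba_ba_[_]b_   (S,_)→(P,c,L)
state=P head=4 tape=ba_ba[_]cb_   (P,_)→(Q,b,L)
state=Q head=3 tape=ba_b[a]bcb_   (Q,a)→(P,_,L)
state=P head=2 tape=ba_[b]_bcb_   (P,b)→(Q,_,R)
state=Q head=3 tape=ba__[_]bcb_   (Q,_)→(S,b,R)
state=S head=4 tape=ba__b[b]cb_   (S,b)→(Q,a,R)
state=Q head=5 tape=ba__ba[c]b_   (Q,c)→(R,_,R)
state=R head=6 tape=ba__ba_[b]_   (R,b)→(R,_,R)
state=R head=7 tape=ba__ba__[_]
After 32 steps: state R, head at 7, tape ba__ba.

state R, head at 7, tape ba__ba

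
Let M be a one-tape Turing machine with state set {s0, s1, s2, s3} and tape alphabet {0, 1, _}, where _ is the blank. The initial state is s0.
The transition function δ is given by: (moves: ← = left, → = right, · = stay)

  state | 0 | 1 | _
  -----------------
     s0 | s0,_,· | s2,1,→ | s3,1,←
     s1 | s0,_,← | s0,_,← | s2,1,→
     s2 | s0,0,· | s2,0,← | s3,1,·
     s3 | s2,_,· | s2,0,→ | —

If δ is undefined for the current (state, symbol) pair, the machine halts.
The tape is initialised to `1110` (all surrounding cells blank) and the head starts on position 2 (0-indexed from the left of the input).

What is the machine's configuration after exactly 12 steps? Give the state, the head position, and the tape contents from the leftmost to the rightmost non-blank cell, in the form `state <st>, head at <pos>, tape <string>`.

state s0, head at 1, tape 1000

state=s0 head=2 tape=11[1]0   (s0,1)→(s2,1,→)
state=s2 head=3 tape=111[0]   (s2,0)→(s0,0,·)
state=s0 head=3 tape=111[0]   (s0,0)→(s0,_,·)
state=s0 head=3 tape=111[_]   (s0,_)→(s3,1,←)
state=s3 head=2 tape=11[1]1   (s3,1)→(s2,0,→)
state=s2 head=3 tape=110[1]   (s2,1)→(s2,0,←)
state=s2 head=2 tape=11[0]0   (s2,0)→(s0,0,·)
state=s0 head=2 tape=11[0]0   (s0,0)→(s0,_,·)
state=s0 head=2 tape=11[_]0   (s0,_)→(s3,1,←)
state=s3 head=1 tape=1[1]10   (s3,1)→(s2,0,→)
state=s2 head=2 tape=10[1]0   (s2,1)→(s2,0,←)
state=s2 head=1 tape=1[0]00   (s2,0)→(s0,0,·)
state=s0 head=1 tape=1[0]00
After 12 steps: state s0, head at 1, tape 1000.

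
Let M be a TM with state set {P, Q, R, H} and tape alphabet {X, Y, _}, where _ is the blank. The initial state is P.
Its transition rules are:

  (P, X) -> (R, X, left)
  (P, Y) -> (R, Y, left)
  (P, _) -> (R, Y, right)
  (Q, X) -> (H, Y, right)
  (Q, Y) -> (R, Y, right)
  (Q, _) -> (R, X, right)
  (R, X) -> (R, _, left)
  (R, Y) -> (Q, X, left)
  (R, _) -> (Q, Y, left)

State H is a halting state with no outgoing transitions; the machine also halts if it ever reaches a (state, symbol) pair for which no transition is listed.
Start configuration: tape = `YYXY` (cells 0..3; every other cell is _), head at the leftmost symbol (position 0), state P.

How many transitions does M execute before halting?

5

state=P head=0 tape=__[Y]YXY   (P,Y)→(R,Y,left)
state=R head=-1 tape=_[_]YYXY   (R,_)→(Q,Y,left)
state=Q head=-2 tape=[_]YYYXY   (Q,_)→(R,X,right)
state=R head=-1 tape=X[Y]YYXY   (R,Y)→(Q,X,left)
state=Q head=-2 tape=[X]XYYXY   (Q,X)→(H,Y,right)
state=H head=-1 tape=Y[X]YYXY
M halts after 5 transitions.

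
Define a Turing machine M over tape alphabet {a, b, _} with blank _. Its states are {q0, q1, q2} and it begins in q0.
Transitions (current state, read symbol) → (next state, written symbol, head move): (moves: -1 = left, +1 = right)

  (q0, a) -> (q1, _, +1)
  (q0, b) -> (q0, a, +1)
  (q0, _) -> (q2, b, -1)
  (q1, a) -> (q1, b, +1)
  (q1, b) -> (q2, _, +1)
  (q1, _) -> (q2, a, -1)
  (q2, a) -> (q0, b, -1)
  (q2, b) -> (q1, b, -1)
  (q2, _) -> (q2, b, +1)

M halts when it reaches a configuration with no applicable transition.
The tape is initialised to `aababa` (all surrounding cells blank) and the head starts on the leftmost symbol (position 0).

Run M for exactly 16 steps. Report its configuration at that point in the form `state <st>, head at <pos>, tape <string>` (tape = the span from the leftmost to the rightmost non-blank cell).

state q1, head at 6, tape aaaaaa

q0 | _[a]ababa_   read a → write _, move +1, go to q1
q1 | __[a]baba_   read a → write b, move +1, go to q1
q1 | __b[b]aba_   read b → write _, move +1, go to q2
q2 | __b_[a]ba_   read a → write b, move -1, go to q0
q0 | __b[_]bba_   read _ → write b, move -1, go to q2
q2 | __[b]bbba_   read b → write b, move -1, go to q1
q1 | _[_]bbbba_   read _ → write a, move -1, go to q2
q2 | [_]abbbba_   read _ → write b, move +1, go to q2
q2 | b[a]bbbba_   read a → write b, move -1, go to q0
q0 | [b]bbbbba_   read b → write a, move +1, go to q0
q0 | a[b]bbbba_   read b → write a, move +1, go to q0
q0 | aa[b]bbba_   read b → write a, move +1, go to q0
q0 | aaa[b]bba_   read b → write a, move +1, go to q0
q0 | aaaa[b]ba_   read b → write a, move +1, go to q0
q0 | aaaaa[b]a_   read b → write a, move +1, go to q0
q0 | aaaaaa[a]_   read a → write _, move +1, go to q1
q1 | aaaaaa_[_]
After 16 steps: state q1, head at 6, tape aaaaaa.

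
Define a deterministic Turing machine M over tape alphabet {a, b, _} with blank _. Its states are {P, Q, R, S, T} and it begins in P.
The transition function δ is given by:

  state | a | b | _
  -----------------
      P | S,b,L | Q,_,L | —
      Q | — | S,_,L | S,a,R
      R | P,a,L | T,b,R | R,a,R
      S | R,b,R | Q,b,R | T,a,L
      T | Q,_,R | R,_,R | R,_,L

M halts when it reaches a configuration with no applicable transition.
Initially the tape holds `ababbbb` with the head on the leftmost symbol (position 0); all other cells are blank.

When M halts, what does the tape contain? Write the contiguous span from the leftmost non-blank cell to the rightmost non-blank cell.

b_a_babbbb

state=P head=0 tape=___[a]babbbb   (P,a)→(S,b,L)
state=S head=-1 tape=__[_]bbabbbb   (S,_)→(T,a,L)
state=T head=-2 tape=_[_]abbabbbb   (T,_)→(R,_,L)
state=R head=-3 tape=[_]_abbabbbb   (R,_)→(R,a,R)
state=R head=-2 tape=a[_]abbabbbb   (R,_)→(R,a,R)
state=R head=-1 tape=aa[a]bbabbbb   (R,a)→(P,a,L)
state=P head=-2 tape=a[a]abbabbbb   (P,a)→(S,b,L)
state=S head=-3 tape=[a]babbabbbb   (S,a)→(R,b,R)
state=R head=-2 tape=b[b]abbabbbb   (R,b)→(T,b,R)
state=T head=-1 tape=bb[a]bbabbbb   (T,a)→(Q,_,R)
state=Q head=0 tape=bb_[b]babbbb   (Q,b)→(S,_,L)
state=S head=-1 tape=bb[_]_babbbb   (S,_)→(T,a,L)
state=T head=-2 tape=b[b]a_babbbb   (T,b)→(R,_,R)
state=R head=-1 tape=b_[a]_babbbb   (R,a)→(P,a,L)
state=P head=-2 tape=b[_]a_babbbb
The non-blank tape span at halt is b_a_babbbb.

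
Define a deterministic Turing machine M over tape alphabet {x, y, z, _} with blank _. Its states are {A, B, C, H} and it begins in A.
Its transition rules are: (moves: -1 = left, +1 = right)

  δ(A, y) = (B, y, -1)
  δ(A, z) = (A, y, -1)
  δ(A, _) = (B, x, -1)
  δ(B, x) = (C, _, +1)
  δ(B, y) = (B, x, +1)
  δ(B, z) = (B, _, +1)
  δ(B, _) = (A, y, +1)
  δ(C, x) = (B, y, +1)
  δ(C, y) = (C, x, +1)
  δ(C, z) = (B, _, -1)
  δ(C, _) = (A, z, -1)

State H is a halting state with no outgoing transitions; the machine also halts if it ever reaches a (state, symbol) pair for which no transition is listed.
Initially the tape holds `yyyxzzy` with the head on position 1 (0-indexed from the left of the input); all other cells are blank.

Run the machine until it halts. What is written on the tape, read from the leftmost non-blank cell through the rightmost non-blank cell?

state=A head=1 tape=y[y]yxzzy_   (A,y)→(B,y,-1)
state=B head=0 tape=[y]yyxzzy_   (B,y)→(B,x,+1)
state=B head=1 tape=x[y]yxzzy_   (B,y)→(B,x,+1)
state=B head=2 tape=xx[y]xzzy_   (B,y)→(B,x,+1)
state=B head=3 tape=xxx[x]zzy_   (B,x)→(C,_,+1)
state=C head=4 tape=xxx_[z]zy_   (C,z)→(B,_,-1)
state=B head=3 tape=xxx[_]_zy_   (B,_)→(A,y,+1)
state=A head=4 tape=xxxy[_]zy_   (A,_)→(B,x,-1)
state=B head=3 tape=xxx[y]xzy_   (B,y)→(B,x,+1)
state=B head=4 tape=xxxx[x]zy_   (B,x)→(C,_,+1)
state=C head=5 tape=xxxx_[z]y_   (C,z)→(B,_,-1)
state=B head=4 tape=xxxx[_]_y_   (B,_)→(A,y,+1)
state=A head=5 tape=xxxxy[_]y_   (A,_)→(B,x,-1)
state=B head=4 tape=xxxx[y]xy_   (B,y)→(B,x,+1)
state=B head=5 tape=xxxxx[x]y_   (B,x)→(C,_,+1)
state=C head=6 tape=xxxxx_[y]_   (C,y)→(C,x,+1)
state=C head=7 tape=xxxxx_x[_]   (C,_)→(A,z,-1)
state=A head=6 tape=xxxxx_[x]z
The non-blank tape span at halt is xxxxx_xz.

xxxxx_xz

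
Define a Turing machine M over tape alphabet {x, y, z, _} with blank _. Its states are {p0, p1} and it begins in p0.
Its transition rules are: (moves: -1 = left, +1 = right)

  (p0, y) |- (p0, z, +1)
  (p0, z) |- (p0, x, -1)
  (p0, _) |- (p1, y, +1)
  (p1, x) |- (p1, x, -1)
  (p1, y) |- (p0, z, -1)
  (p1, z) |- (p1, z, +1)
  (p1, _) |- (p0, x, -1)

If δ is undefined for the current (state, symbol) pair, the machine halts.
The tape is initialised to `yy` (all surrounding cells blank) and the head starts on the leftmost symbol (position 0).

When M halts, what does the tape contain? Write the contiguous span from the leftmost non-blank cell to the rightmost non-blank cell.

state=p0 head=0 tape=[y]y__   (p0,y)→(p0,z,+1)
state=p0 head=1 tape=z[y]__   (p0,y)→(p0,z,+1)
state=p0 head=2 tape=zz[_]_   (p0,_)→(p1,y,+1)
state=p1 head=3 tape=zzy[_]   (p1,_)→(p0,x,-1)
state=p0 head=2 tape=zz[y]x   (p0,y)→(p0,z,+1)
state=p0 head=3 tape=zzz[x]
The non-blank tape span at halt is zzzx.

zzzx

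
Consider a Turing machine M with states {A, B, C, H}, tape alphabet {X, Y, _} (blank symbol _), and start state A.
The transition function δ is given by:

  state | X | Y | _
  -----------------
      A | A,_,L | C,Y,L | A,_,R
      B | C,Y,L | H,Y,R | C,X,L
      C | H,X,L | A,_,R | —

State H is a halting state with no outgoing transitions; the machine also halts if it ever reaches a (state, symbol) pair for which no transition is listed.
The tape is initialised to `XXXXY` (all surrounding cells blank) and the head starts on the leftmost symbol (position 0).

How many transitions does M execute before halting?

A | _[X]XXXY   read X → write _, move L, go to A
A | [_]_XXXY   read _ → write _, move R, go to A
A | _[_]XXXY   read _ → write _, move R, go to A
A | __[X]XXY   read X → write _, move L, go to A
A | _[_]_XXY   read _ → write _, move R, go to A
A | __[_]XXY   read _ → write _, move R, go to A
A | ___[X]XY   read X → write _, move L, go to A
A | __[_]_XY   read _ → write _, move R, go to A
A | ___[_]XY   read _ → write _, move R, go to A
A | ____[X]Y   read X → write _, move L, go to A
A | ___[_]_Y   read _ → write _, move R, go to A
A | ____[_]Y   read _ → write _, move R, go to A
A | _____[Y]   read Y → write Y, move L, go to C
C | ____[_]Y
M halts after 13 transitions.

13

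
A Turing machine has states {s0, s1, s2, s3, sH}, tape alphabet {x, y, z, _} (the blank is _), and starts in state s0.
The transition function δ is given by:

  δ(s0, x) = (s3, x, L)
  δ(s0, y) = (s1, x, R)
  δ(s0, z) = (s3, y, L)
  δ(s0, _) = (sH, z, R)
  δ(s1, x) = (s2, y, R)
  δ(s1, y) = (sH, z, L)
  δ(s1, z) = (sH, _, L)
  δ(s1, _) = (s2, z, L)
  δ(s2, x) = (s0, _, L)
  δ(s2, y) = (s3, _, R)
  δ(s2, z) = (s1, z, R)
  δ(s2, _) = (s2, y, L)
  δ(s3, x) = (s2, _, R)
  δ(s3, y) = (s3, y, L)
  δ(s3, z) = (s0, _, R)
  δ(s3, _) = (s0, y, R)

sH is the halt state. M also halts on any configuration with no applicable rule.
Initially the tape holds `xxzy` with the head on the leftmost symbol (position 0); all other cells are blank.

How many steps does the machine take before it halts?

state=s0 head=0 tape=___[x]xzy   (s0,x)→(s3,x,L)
state=s3 head=-1 tape=__[_]xxzy   (s3,_)→(s0,y,R)
state=s0 head=0 tape=__y[x]xzy   (s0,x)→(s3,x,L)
state=s3 head=-1 tape=__[y]xxzy   (s3,y)→(s3,y,L)
state=s3 head=-2 tape=_[_]yxxzy   (s3,_)→(s0,y,R)
state=s0 head=-1 tape=_y[y]xxzy   (s0,y)→(s1,x,R)
state=s1 head=0 tape=_yx[x]xzy   (s1,x)→(s2,y,R)
state=s2 head=1 tape=_yxy[x]zy   (s2,x)→(s0,_,L)
state=s0 head=0 tape=_yx[y]_zy   (s0,y)→(s1,x,R)
state=s1 head=1 tape=_yxx[_]zy   (s1,_)→(s2,z,L)
state=s2 head=0 tape=_yx[x]zzy   (s2,x)→(s0,_,L)
state=s0 head=-1 tape=_y[x]_zzy   (s0,x)→(s3,x,L)
state=s3 head=-2 tape=_[y]x_zzy   (s3,y)→(s3,y,L)
state=s3 head=-3 tape=[_]yx_zzy   (s3,_)→(s0,y,R)
state=s0 head=-2 tape=y[y]x_zzy   (s0,y)→(s1,x,R)
state=s1 head=-1 tape=yx[x]_zzy   (s1,x)→(s2,y,R)
state=s2 head=0 tape=yxy[_]zzy   (s2,_)→(s2,y,L)
state=s2 head=-1 tape=yx[y]yzzy   (s2,y)→(s3,_,R)
state=s3 head=0 tape=yx_[y]zzy   (s3,y)→(s3,y,L)
state=s3 head=-1 tape=yx[_]yzzy   (s3,_)→(s0,y,R)
state=s0 head=0 tape=yxy[y]zzy   (s0,y)→(s1,x,R)
state=s1 head=1 tape=yxyx[z]zy   (s1,z)→(sH,_,L)
state=sH head=0 tape=yxy[x]_zy
M halts after 22 transitions.

22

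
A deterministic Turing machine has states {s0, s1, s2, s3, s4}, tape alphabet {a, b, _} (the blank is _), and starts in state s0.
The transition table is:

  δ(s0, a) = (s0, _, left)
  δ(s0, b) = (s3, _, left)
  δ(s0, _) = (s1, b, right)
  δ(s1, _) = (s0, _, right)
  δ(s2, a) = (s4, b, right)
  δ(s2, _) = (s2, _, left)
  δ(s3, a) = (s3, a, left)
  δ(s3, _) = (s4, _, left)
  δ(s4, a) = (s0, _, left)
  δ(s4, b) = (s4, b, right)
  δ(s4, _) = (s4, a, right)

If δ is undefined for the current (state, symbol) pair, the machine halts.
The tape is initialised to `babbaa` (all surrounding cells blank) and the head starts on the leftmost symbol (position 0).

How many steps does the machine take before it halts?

s0 | ___[b]abbaa   read b → write _, move left, go to s3
s3 | __[_]_abbaa   read _ → write _, move left, go to s4
s4 | _[_]__abbaa   read _ → write a, move right, go to s4
s4 | _a[_]_abbaa   read _ → write a, move right, go to s4
s4 | _aa[_]abbaa   read _ → write a, move right, go to s4
s4 | _aaa[a]bbaa   read a → write _, move left, go to s0
s0 | _aa[a]_bbaa   read a → write _, move left, go to s0
s0 | _a[a]__bbaa   read a → write _, move left, go to s0
s0 | _[a]___bbaa   read a → write _, move left, go to s0
s0 | [_]____bbaa   read _ → write b, move right, go to s1
s1 | b[_]___bbaa   read _ → write _, move right, go to s0
s0 | b_[_]__bbaa   read _ → write b, move right, go to s1
s1 | b_b[_]_bbaa   read _ → write _, move right, go to s0
s0 | b_b_[_]bbaa   read _ → write b, move right, go to s1
s1 | b_b_b[b]baa
M halts after 14 transitions.

14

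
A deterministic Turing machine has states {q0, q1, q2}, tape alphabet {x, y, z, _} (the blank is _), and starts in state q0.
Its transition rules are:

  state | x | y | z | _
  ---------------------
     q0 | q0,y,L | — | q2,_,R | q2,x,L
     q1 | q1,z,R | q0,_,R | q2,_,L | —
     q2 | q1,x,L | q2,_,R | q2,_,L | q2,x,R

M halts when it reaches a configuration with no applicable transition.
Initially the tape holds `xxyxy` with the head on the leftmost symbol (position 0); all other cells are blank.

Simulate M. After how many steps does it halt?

18

state=q0 head=0 tape=___[x]xyxy   (q0,x)→(q0,y,L)
state=q0 head=-1 tape=__[_]yxyxy   (q0,_)→(q2,x,L)
state=q2 head=-2 tape=_[_]xyxyxy   (q2,_)→(q2,x,R)
state=q2 head=-1 tape=_x[x]yxyxy   (q2,x)→(q1,x,L)
state=q1 head=-2 tape=_[x]xyxyxy   (q1,x)→(q1,z,R)
state=q1 head=-1 tape=_z[x]yxyxy   (q1,x)→(q1,z,R)
state=q1 head=0 tape=_zz[y]xyxy   (q1,y)→(q0,_,R)
state=q0 head=1 tape=_zz_[x]yxy   (q0,x)→(q0,y,L)
state=q0 head=0 tape=_zz[_]yyxy   (q0,_)→(q2,x,L)
state=q2 head=-1 tape=_z[z]xyyxy   (q2,z)→(q2,_,L)
state=q2 head=-2 tape=_[z]_xyyxy   (q2,z)→(q2,_,L)
state=q2 head=-3 tape=[_]__xyyxy   (q2,_)→(q2,x,R)
state=q2 head=-2 tape=x[_]_xyyxy   (q2,_)→(q2,x,R)
state=q2 head=-1 tape=xx[_]xyyxy   (q2,_)→(q2,x,R)
state=q2 head=0 tape=xxx[x]yyxy   (q2,x)→(q1,x,L)
state=q1 head=-1 tape=xx[x]xyyxy   (q1,x)→(q1,z,R)
state=q1 head=0 tape=xxz[x]yyxy   (q1,x)→(q1,z,R)
state=q1 head=1 tape=xxzz[y]yxy   (q1,y)→(q0,_,R)
state=q0 head=2 tape=xxzz_[y]xy
M halts after 18 transitions.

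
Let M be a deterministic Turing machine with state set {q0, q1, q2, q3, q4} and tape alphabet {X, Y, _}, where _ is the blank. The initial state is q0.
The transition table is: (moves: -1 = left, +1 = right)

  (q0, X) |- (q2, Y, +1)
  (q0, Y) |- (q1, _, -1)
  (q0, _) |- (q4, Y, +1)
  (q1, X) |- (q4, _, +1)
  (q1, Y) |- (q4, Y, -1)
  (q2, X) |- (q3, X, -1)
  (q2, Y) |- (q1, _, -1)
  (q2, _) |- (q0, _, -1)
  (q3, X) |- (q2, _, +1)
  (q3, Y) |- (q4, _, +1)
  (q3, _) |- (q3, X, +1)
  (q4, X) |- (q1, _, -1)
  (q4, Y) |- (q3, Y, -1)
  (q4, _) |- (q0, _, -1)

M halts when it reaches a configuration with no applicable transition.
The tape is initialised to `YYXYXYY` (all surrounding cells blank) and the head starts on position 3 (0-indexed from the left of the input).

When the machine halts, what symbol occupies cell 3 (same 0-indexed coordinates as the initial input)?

_

q0 | __YYX[Y]XYY   read Y → write _, move -1, go to q1
q1 | __YY[X]_XYY   read X → write _, move +1, go to q4
q4 | __YY_[_]XYY   read _ → write _, move -1, go to q0
q0 | __YY[_]_XYY   read _ → write Y, move +1, go to q4
q4 | __YYY[_]XYY   read _ → write _, move -1, go to q0
q0 | __YY[Y]_XYY   read Y → write _, move -1, go to q1
q1 | __Y[Y]__XYY   read Y → write Y, move -1, go to q4
q4 | __[Y]Y__XYY   read Y → write Y, move -1, go to q3
q3 | _[_]YY__XYY   read _ → write X, move +1, go to q3
q3 | _X[Y]Y__XYY   read Y → write _, move +1, go to q4
q4 | _X_[Y]__XYY   read Y → write Y, move -1, go to q3
q3 | _X[_]Y__XYY   read _ → write X, move +1, go to q3
q3 | _XX[Y]__XYY   read Y → write _, move +1, go to q4
q4 | _XX_[_]_XYY   read _ → write _, move -1, go to q0
q0 | _XX[_]__XYY   read _ → write Y, move +1, go to q4
q4 | _XXY[_]_XYY   read _ → write _, move -1, go to q0
q0 | _XX[Y]__XYY   read Y → write _, move -1, go to q1
q1 | _X[X]___XYY   read X → write _, move +1, go to q4
q4 | _X_[_]__XYY   read _ → write _, move -1, go to q0
q0 | _X[_]___XYY   read _ → write Y, move +1, go to q4
q4 | _XY[_]__XYY   read _ → write _, move -1, go to q0
q0 | _X[Y]___XYY   read Y → write _, move -1, go to q1
q1 | _[X]____XYY   read X → write _, move +1, go to q4
q4 | __[_]___XYY   read _ → write _, move -1, go to q0
q0 | _[_]____XYY   read _ → write Y, move +1, go to q4
q4 | _Y[_]___XYY   read _ → write _, move -1, go to q0
q0 | _[Y]____XYY   read Y → write _, move -1, go to q1
q1 | [_]_____XYY
Cell 3 holds _ when M halts.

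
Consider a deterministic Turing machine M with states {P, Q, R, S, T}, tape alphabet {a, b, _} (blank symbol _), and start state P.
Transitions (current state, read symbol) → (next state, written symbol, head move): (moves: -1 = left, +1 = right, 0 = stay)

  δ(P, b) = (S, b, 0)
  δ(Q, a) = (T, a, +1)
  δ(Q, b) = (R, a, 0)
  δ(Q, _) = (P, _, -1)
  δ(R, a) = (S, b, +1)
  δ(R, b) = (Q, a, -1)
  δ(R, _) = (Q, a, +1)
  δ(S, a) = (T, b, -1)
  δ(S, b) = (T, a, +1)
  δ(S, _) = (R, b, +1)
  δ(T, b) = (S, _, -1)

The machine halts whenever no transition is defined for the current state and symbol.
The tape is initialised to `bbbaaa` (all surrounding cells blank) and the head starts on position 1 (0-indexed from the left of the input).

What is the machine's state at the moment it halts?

state=P head=1 tape=_b[b]baaa   (P,b)→(S,b,0)
state=S head=1 tape=_b[b]baaa   (S,b)→(T,a,+1)
state=T head=2 tape=_ba[b]aaa   (T,b)→(S,_,-1)
state=S head=1 tape=_b[a]_aaa   (S,a)→(T,b,-1)
state=T head=0 tape=_[b]b_aaa   (T,b)→(S,_,-1)
state=S head=-1 tape=[_]_b_aaa   (S,_)→(R,b,+1)
state=R head=0 tape=b[_]b_aaa   (R,_)→(Q,a,+1)
state=Q head=1 tape=ba[b]_aaa   (Q,b)→(R,a,0)
state=R head=1 tape=ba[a]_aaa   (R,a)→(S,b,+1)
state=S head=2 tape=bab[_]aaa   (S,_)→(R,b,+1)
state=R head=3 tape=babb[a]aa   (R,a)→(S,b,+1)
state=S head=4 tape=babbb[a]a   (S,a)→(T,b,-1)
state=T head=3 tape=babb[b]ba   (T,b)→(S,_,-1)
state=S head=2 tape=bab[b]_ba   (S,b)→(T,a,+1)
state=T head=3 tape=baba[_]ba
No transition is defined for (T, _); M halts in state T.

T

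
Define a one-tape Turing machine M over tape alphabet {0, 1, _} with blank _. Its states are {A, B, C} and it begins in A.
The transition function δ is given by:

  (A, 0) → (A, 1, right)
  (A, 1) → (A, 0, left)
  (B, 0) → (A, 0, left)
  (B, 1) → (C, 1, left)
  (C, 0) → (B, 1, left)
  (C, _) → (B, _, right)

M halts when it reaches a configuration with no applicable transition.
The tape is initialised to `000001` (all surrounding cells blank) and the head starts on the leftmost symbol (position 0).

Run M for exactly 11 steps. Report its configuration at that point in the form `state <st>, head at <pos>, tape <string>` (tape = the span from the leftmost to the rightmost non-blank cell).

A | _[0]00001   read 0 → write 1, move right, go to A
A | _1[0]0001   read 0 → write 1, move right, go to A
A | _11[0]001   read 0 → write 1, move right, go to A
A | _111[0]01   read 0 → write 1, move right, go to A
A | _1111[0]1   read 0 → write 1, move right, go to A
A | _11111[1]   read 1 → write 0, move left, go to A
A | _1111[1]0   read 1 → write 0, move left, go to A
A | _111[1]00   read 1 → write 0, move left, go to A
A | _11[1]000   read 1 → write 0, move left, go to A
A | _1[1]0000   read 1 → write 0, move left, go to A
A | _[1]00000   read 1 → write 0, move left, go to A
A | [_]000000
After 11 steps: state A, head at -1, tape 000000.

state A, head at -1, tape 000000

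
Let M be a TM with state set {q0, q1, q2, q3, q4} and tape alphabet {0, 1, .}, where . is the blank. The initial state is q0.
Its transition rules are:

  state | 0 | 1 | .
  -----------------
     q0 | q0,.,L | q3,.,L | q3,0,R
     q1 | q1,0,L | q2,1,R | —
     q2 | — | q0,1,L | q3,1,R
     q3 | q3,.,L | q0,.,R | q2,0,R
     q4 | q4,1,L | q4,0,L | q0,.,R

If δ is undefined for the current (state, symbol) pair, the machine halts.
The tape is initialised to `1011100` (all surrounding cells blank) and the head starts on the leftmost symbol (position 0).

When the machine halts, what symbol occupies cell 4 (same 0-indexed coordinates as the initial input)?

0

state=q0 head=0 tape=.[1]011100   (q0,1)→(q3,.,L)
state=q3 head=-1 tape=[.].011100   (q3,.)→(q2,0,R)
state=q2 head=0 tape=0[.]011100   (q2,.)→(q3,1,R)
state=q3 head=1 tape=01[0]11100   (q3,0)→(q3,.,L)
state=q3 head=0 tape=0[1].11100   (q3,1)→(q0,.,R)
state=q0 head=1 tape=0.[.]11100   (q0,.)→(q3,0,R)
state=q3 head=2 tape=0.0[1]1100   (q3,1)→(q0,.,R)
state=q0 head=3 tape=0.0.[1]100   (q0,1)→(q3,.,L)
state=q3 head=2 tape=0.0[.].100   (q3,.)→(q2,0,R)
state=q2 head=3 tape=0.00[.]100   (q2,.)→(q3,1,R)
state=q3 head=4 tape=0.001[1]00   (q3,1)→(q0,.,R)
state=q0 head=5 tape=0.001.[0]0   (q0,0)→(q0,.,L)
state=q0 head=4 tape=0.001[.].0   (q0,.)→(q3,0,R)
state=q3 head=5 tape=0.0010[.]0   (q3,.)→(q2,0,R)
state=q2 head=6 tape=0.00100[0]
Cell 4 holds 0 when M halts.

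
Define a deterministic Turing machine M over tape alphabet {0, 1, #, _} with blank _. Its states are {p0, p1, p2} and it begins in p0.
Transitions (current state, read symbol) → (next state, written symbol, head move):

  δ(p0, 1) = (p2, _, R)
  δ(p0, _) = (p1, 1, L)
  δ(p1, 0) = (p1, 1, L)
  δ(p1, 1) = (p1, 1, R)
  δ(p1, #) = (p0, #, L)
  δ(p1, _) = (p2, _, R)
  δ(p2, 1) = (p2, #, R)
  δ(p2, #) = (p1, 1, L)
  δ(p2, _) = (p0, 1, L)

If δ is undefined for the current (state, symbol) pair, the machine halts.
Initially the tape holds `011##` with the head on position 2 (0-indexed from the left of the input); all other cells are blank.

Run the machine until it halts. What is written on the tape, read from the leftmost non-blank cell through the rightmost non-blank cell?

state=p0 head=2 tape=01[1]##_   (p0,1)→(p2,_,R)
state=p2 head=3 tape=01_[#]#_   (p2,#)→(p1,1,L)
state=p1 head=2 tape=01[_]1#_   (p1,_)→(p2,_,R)
state=p2 head=3 tape=01_[1]#_   (p2,1)→(p2,#,R)
state=p2 head=4 tape=01_#[#]_   (p2,#)→(p1,1,L)
state=p1 head=3 tape=01_[#]1_   (p1,#)→(p0,#,L)
state=p0 head=2 tape=01[_]#1_   (p0,_)→(p1,1,L)
state=p1 head=1 tape=0[1]1#1_   (p1,1)→(p1,1,R)
state=p1 head=2 tape=01[1]#1_   (p1,1)→(p1,1,R)
state=p1 head=3 tape=011[#]1_   (p1,#)→(p0,#,L)
state=p0 head=2 tape=01[1]#1_   (p0,1)→(p2,_,R)
state=p2 head=3 tape=01_[#]1_   (p2,#)→(p1,1,L)
state=p1 head=2 tape=01[_]11_   (p1,_)→(p2,_,R)
state=p2 head=3 tape=01_[1]1_   (p2,1)→(p2,#,R)
state=p2 head=4 tape=01_#[1]_   (p2,1)→(p2,#,R)
state=p2 head=5 tape=01_##[_]   (p2,_)→(p0,1,L)
state=p0 head=4 tape=01_#[#]1
The non-blank tape span at halt is 01_##1.

01_##1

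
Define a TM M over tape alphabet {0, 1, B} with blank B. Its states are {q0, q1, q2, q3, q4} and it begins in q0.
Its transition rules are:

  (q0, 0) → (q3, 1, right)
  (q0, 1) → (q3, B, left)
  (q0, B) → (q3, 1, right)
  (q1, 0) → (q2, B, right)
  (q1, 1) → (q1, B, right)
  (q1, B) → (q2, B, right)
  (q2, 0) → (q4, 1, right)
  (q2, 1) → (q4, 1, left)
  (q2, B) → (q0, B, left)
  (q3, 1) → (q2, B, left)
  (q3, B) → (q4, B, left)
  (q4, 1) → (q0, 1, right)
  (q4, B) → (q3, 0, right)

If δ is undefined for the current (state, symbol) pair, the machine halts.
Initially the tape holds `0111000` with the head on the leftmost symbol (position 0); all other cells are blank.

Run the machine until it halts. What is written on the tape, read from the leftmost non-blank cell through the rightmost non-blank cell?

10B11000

state=q0 head=0 tape=B[0]111000   (q0,0)→(q3,1,right)
state=q3 head=1 tape=B1[1]11000   (q3,1)→(q2,B,left)
state=q2 head=0 tape=B[1]B11000   (q2,1)→(q4,1,left)
state=q4 head=-1 tape=[B]1B11000   (q4,B)→(q3,0,right)
state=q3 head=0 tape=0[1]B11000   (q3,1)→(q2,B,left)
state=q2 head=-1 tape=[0]BB11000   (q2,0)→(q4,1,right)
state=q4 head=0 tape=1[B]B11000   (q4,B)→(q3,0,right)
state=q3 head=1 tape=10[B]11000   (q3,B)→(q4,B,left)
state=q4 head=0 tape=1[0]B11000
The non-blank tape span at halt is 10B11000.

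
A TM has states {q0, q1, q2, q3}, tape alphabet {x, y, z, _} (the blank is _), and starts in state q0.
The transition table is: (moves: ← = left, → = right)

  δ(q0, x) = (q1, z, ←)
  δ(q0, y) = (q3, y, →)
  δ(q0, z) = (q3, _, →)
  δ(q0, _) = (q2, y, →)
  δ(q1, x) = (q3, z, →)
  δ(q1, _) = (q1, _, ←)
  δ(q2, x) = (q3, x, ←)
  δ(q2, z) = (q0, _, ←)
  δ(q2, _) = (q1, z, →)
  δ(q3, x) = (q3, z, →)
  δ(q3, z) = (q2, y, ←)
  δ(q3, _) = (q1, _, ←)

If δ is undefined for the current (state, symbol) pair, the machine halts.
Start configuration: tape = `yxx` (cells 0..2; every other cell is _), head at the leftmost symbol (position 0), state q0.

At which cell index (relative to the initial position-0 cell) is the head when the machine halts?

2

q0 | [y]xx_   read y → write y, move →, go to q3
q3 | y[x]x_   read x → write z, move →, go to q3
q3 | yz[x]_   read x → write z, move →, go to q3
q3 | yzz[_]   read _ → write _, move ←, go to q1
q1 | yz[z]_
At halt the head is at cell 2.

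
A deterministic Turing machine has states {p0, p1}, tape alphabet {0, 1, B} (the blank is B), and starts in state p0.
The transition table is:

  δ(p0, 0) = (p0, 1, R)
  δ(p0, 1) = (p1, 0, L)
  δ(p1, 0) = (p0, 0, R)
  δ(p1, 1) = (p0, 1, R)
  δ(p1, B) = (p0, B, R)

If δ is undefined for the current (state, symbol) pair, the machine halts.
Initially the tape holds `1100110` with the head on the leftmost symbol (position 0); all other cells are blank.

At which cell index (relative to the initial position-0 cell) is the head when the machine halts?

state=p0 head=0 tape=B[1]100110B   (p0,1)→(p1,0,L)
state=p1 head=-1 tape=[B]0100110B   (p1,B)→(p0,B,R)
state=p0 head=0 tape=B[0]100110B   (p0,0)→(p0,1,R)
state=p0 head=1 tape=B1[1]00110B   (p0,1)→(p1,0,L)
state=p1 head=0 tape=B[1]000110B   (p1,1)→(p0,1,R)
state=p0 head=1 tape=B1[0]00110B   (p0,0)→(p0,1,R)
state=p0 head=2 tape=B11[0]0110B   (p0,0)→(p0,1,R)
state=p0 head=3 tape=B111[0]110B   (p0,0)→(p0,1,R)
state=p0 head=4 tape=B1111[1]10B   (p0,1)→(p1,0,L)
state=p1 head=3 tape=B111[1]010B   (p1,1)→(p0,1,R)
state=p0 head=4 tape=B1111[0]10B   (p0,0)→(p0,1,R)
state=p0 head=5 tape=B11111[1]0B   (p0,1)→(p1,0,L)
state=p1 head=4 tape=B1111[1]00B   (p1,1)→(p0,1,R)
state=p0 head=5 tape=B11111[0]0B   (p0,0)→(p0,1,R)
state=p0 head=6 tape=B111111[0]B   (p0,0)→(p0,1,R)
state=p0 head=7 tape=B1111111[B]
At halt the head is at cell 7.

7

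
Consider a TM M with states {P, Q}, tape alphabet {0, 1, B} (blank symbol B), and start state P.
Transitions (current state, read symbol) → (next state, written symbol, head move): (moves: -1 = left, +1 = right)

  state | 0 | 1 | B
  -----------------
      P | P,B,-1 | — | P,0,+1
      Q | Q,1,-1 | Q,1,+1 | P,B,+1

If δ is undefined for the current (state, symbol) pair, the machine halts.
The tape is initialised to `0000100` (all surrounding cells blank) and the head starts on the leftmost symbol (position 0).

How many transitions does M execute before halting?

36

state=P head=0 tape=BBBB[0]000100   (P,0)→(P,B,-1)
state=P head=-1 tape=BBB[B]B000100   (P,B)→(P,0,+1)
state=P head=0 tape=BBB0[B]000100   (P,B)→(P,0,+1)
state=P head=1 tape=BBB00[0]00100   (P,0)→(P,B,-1)
state=P head=0 tape=BBB0[0]B00100   (P,0)→(P,B,-1)
state=P head=-1 tape=BBB[0]BB00100   (P,0)→(P,B,-1)
state=P head=-2 tape=BB[B]BBB00100   (P,B)→(P,0,+1)
state=P head=-1 tape=BB0[B]BB00100   (P,B)→(P,0,+1)
state=P head=0 tape=BB00[B]B00100   (P,B)→(P,0,+1)
state=P head=1 tape=BB000[B]00100   (P,B)→(P,0,+1)
state=P head=2 tape=BB0000[0]0100   (P,0)→(P,B,-1)
state=P head=1 tape=BB000[0]B0100   (P,0)→(P,B,-1)
state=P head=0 tape=BB00[0]BB0100   (P,0)→(P,B,-1)
state=P head=-1 tape=BB0[0]BBB0100   (P,0)→(P,B,-1)
state=P head=-2 tape=BB[0]BBBB0100   (P,0)→(P,B,-1)
state=P head=-3 tape=B[B]BBBBB0100   (P,B)→(P,0,+1)
state=P head=-2 tape=B0[B]BBBB0100   (P,B)→(P,0,+1)
state=P head=-1 tape=B00[B]BBB0100   (P,B)→(P,0,+1)
state=P head=0 tape=B000[B]BB0100   (P,B)→(P,0,+1)
state=P head=1 tape=B0000[B]B0100   (P,B)→(P,0,+1)
state=P head=2 tape=B00000[B]0100   (P,B)→(P,0,+1)
state=P head=3 tape=B000000[0]100   (P,0)→(P,B,-1)
state=P head=2 tape=B00000[0]B100   (P,0)→(P,B,-1)
state=P head=1 tape=B0000[0]BB100   (P,0)→(P,B,-1)
state=P head=0 tape=B000[0]BBB100   (P,0)→(P,B,-1)
state=P head=-1 tape=B00[0]BBBB100   (P,0)→(P,B,-1)
state=P head=-2 tape=B0[0]BBBBB100   (P,0)→(P,B,-1)
state=P head=-3 tape=B[0]BBBBBB100   (P,0)→(P,B,-1)
state=P head=-4 tape=[B]BBBBBBB100   (P,B)→(P,0,+1)
state=P head=-3 tape=0[B]BBBBBB100   (P,B)→(P,0,+1)
state=P head=-2 tape=00[B]BBBBB100   (P,B)→(P,0,+1)
state=P head=-1 tape=000[B]BBBB100   (P,B)→(P,0,+1)
state=P head=0 tape=0000[B]BBB100   (P,B)→(P,0,+1)
state=P head=1 tape=00000[B]BB100   (P,B)→(P,0,+1)
state=P head=2 tape=000000[B]B100   (P,B)→(P,0,+1)
state=P head=3 tape=0000000[B]100   (P,B)→(P,0,+1)
state=P head=4 tape=00000000[1]00
M halts after 36 transitions.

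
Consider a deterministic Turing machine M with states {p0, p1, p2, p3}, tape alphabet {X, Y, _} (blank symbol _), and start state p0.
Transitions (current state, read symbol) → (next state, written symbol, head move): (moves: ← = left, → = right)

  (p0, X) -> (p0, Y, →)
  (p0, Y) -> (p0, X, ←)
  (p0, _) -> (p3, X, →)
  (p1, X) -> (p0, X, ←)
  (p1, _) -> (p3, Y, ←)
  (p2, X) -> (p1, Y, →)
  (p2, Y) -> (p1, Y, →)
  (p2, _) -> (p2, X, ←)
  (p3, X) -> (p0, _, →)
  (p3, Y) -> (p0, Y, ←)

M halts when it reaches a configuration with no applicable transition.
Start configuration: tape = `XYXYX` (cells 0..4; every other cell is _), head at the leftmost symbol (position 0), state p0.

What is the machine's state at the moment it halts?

state=p0 head=0 tape=_[X]YXYX__   (p0,X)→(p0,Y,→)
state=p0 head=1 tape=_Y[Y]XYX__   (p0,Y)→(p0,X,←)
state=p0 head=0 tape=_[Y]XXYX__   (p0,Y)→(p0,X,←)
state=p0 head=-1 tape=[_]XXXYX__   (p0,_)→(p3,X,→)
state=p3 head=0 tape=X[X]XXYX__   (p3,X)→(p0,_,→)
state=p0 head=1 tape=X_[X]XYX__   (p0,X)→(p0,Y,→)
state=p0 head=2 tape=X_Y[X]YX__   (p0,X)→(p0,Y,→)
state=p0 head=3 tape=X_YY[Y]X__   (p0,Y)→(p0,X,←)
state=p0 head=2 tape=X_Y[Y]XX__   (p0,Y)→(p0,X,←)
state=p0 head=1 tape=X_[Y]XXX__   (p0,Y)→(p0,X,←)
state=p0 head=0 tape=X[_]XXXX__   (p0,_)→(p3,X,→)
state=p3 head=1 tape=XX[X]XXX__   (p3,X)→(p0,_,→)
state=p0 head=2 tape=XX_[X]XX__   (p0,X)→(p0,Y,→)
state=p0 head=3 tape=XX_Y[X]X__   (p0,X)→(p0,Y,→)
state=p0 head=4 tape=XX_YY[X]__   (p0,X)→(p0,Y,→)
state=p0 head=5 tape=XX_YYY[_]_   (p0,_)→(p3,X,→)
state=p3 head=6 tape=XX_YYYX[_]
No transition is defined for (p3, _); M halts in state p3.

p3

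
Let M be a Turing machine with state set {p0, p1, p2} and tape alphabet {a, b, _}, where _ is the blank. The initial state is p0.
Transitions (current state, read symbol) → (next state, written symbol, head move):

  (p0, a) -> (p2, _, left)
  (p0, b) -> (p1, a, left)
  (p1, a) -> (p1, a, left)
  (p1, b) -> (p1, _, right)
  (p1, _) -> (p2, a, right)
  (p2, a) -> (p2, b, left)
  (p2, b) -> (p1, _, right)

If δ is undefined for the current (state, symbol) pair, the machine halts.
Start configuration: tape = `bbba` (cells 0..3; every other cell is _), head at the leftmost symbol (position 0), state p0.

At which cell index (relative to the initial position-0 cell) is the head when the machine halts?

state=p0 head=0 tape=__[b]bba   (p0,b)→(p1,a,left)
state=p1 head=-1 tape=_[_]abba   (p1,_)→(p2,a,right)
state=p2 head=0 tape=_a[a]bba   (p2,a)→(p2,b,left)
state=p2 head=-1 tape=_[a]bbba   (p2,a)→(p2,b,left)
state=p2 head=-2 tape=[_]bbbba
At halt the head is at cell -2.

-2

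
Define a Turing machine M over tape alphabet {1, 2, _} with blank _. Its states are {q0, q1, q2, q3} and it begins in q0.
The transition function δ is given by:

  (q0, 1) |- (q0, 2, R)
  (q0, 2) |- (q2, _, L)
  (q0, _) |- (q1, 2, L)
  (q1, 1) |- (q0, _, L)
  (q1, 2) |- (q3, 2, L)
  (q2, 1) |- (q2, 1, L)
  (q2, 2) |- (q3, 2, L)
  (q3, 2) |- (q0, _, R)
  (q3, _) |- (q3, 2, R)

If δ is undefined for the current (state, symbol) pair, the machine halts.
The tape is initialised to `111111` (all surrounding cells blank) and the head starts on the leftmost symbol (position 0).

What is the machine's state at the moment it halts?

state=q0 head=0 tape=[1]11111_   (q0,1)→(q0,2,R)
state=q0 head=1 tape=2[1]1111_   (q0,1)→(q0,2,R)
state=q0 head=2 tape=22[1]111_   (q0,1)→(q0,2,R)
state=q0 head=3 tape=222[1]11_   (q0,1)→(q0,2,R)
state=q0 head=4 tape=2222[1]1_   (q0,1)→(q0,2,R)
state=q0 head=5 tape=22222[1]_   (q0,1)→(q0,2,R)
state=q0 head=6 tape=222222[_]   (q0,_)→(q1,2,L)
state=q1 head=5 tape=22222[2]2   (q1,2)→(q3,2,L)
state=q3 head=4 tape=2222[2]22   (q3,2)→(q0,_,R)
state=q0 head=5 tape=2222_[2]2   (q0,2)→(q2,_,L)
state=q2 head=4 tape=2222[_]_2
No transition is defined for (q2, _); M halts in state q2.

q2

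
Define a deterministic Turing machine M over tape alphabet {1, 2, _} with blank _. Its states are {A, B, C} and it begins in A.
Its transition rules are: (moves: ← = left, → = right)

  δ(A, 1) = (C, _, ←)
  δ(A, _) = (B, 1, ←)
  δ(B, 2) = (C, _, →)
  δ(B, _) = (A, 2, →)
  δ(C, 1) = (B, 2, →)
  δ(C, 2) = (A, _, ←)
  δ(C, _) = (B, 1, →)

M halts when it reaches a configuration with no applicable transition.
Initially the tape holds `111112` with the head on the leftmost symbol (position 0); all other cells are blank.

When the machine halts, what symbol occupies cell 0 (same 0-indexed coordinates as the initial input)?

2

A | __[1]11112   read 1 → write _, move ←, go to C
C | _[_]_11112   read _ → write 1, move →, go to B
B | _1[_]11112   read _ → write 2, move →, go to A
A | _12[1]1112   read 1 → write _, move ←, go to C
C | _1[2]_1112   read 2 → write _, move ←, go to A
A | _[1]__1112   read 1 → write _, move ←, go to C
C | [_]___1112   read _ → write 1, move →, go to B
B | 1[_]__1112   read _ → write 2, move →, go to A
A | 12[_]_1112   read _ → write 1, move ←, go to B
B | 1[2]1_1112   read 2 → write _, move →, go to C
C | 1_[1]_1112   read 1 → write 2, move →, go to B
B | 1_2[_]1112   read _ → write 2, move →, go to A
A | 1_22[1]112   read 1 → write _, move ←, go to C
C | 1_2[2]_112   read 2 → write _, move ←, go to A
A | 1_[2]__112
Cell 0 holds 2 when M halts.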